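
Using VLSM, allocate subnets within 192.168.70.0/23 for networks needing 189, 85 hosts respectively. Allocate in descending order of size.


189 hosts -> /24 (254 usable): 192.168.70.0/24
85 hosts -> /25 (126 usable): 192.168.71.0/25
Allocation: 192.168.70.0/24 (189 hosts, 254 usable); 192.168.71.0/25 (85 hosts, 126 usable)


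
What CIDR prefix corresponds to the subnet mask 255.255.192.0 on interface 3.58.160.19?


Binary: 11111111.11111111.11000000.00000000
Count leading 1s
Prefix: /18


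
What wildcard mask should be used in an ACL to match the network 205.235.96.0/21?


Subnet mask: 255.255.248.0
Wildcard = 255.255.255.255 - subnet mask
255 - 255 = 0
255 - 255 = 0
255 - 248 = 7
255 - 0 = 255
Wildcard: 0.0.7.255


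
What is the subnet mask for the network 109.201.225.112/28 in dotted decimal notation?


/28 means 28 network bits, 4 host bits
Binary: 11111111111111111111111111110000
Mask: 255.255.255.240


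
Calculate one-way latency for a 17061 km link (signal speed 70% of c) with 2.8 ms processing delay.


Speed = 0.7 * 3e5 km/s = 210000 km/s
Propagation delay = 17061 / 210000 = 0.0812 s = 81.2429 ms
Processing delay = 2.8 ms
Total one-way latency = 84.0429 ms


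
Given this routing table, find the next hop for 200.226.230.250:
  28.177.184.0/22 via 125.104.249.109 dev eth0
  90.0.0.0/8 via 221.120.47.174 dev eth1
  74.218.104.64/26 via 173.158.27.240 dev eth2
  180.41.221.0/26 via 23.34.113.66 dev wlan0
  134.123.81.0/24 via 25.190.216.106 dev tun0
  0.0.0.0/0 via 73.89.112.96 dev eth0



Longest prefix match for 200.226.230.250:
  /22 28.177.184.0: no
  /8 90.0.0.0: no
  /26 74.218.104.64: no
  /26 180.41.221.0: no
  /24 134.123.81.0: no
  /0 0.0.0.0: MATCH
Selected: next-hop 73.89.112.96 via eth0 (matched /0)


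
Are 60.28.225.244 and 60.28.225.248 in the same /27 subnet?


Mask: 255.255.255.224
60.28.225.244 AND mask = 60.28.225.224
60.28.225.248 AND mask = 60.28.225.224
Yes, same subnet (60.28.225.224)


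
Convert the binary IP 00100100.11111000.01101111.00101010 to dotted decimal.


00100100 = 36
11111000 = 248
01101111 = 111
00101010 = 42
IP: 36.248.111.42


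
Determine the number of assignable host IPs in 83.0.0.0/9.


Host bits = 32 - 9 = 23
Total addresses = 2^23 = 8388608
Usable = total - 2 (network and broadcast)
Usable hosts: 8388606


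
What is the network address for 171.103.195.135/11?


IP:   10101011.01100111.11000011.10000111
Mask: 11111111.11100000.00000000.00000000
AND operation:
Net:  10101011.01100000.00000000.00000000
Network: 171.96.0.0/11


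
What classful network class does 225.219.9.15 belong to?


First octet: 225
Binary: 11100001
1110xxxx -> Class D (224-239)
Class D (multicast), default mask N/A


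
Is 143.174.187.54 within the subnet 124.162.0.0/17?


Subnet network: 124.162.0.0
Test IP AND mask: 143.174.128.0
No, 143.174.187.54 is not in 124.162.0.0/17


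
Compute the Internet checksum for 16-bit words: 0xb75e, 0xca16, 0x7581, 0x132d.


Sum all words (with carry folding):
+ 0xb75e = 0xb75e
+ 0xca16 = 0x8175
+ 0x7581 = 0xf6f6
+ 0x132d = 0x0a24
One's complement: ~0x0a24
Checksum = 0xf5db


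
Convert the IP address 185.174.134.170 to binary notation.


185 = 10111001
174 = 10101110
134 = 10000110
170 = 10101010
Binary: 10111001.10101110.10000110.10101010


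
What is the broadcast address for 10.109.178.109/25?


Network: 10.109.178.0/25
Host bits = 7
Set all host bits to 1:
Broadcast: 10.109.178.127


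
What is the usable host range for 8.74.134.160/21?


Network: 8.74.128.0
Broadcast: 8.74.135.255
First usable = network + 1
Last usable = broadcast - 1
Range: 8.74.128.1 to 8.74.135.254


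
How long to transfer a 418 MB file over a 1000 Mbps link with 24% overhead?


Effective throughput = 1000 * (1 - 24/100) = 760 Mbps
File size in Mb = 418 * 8 = 3344 Mb
Time = 3344 / 760
Time = 4.4 seconds


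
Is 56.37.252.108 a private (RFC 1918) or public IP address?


RFC 1918 private ranges:
  10.0.0.0/8 (10.0.0.0 - 10.255.255.255)
  172.16.0.0/12 (172.16.0.0 - 172.31.255.255)
  192.168.0.0/16 (192.168.0.0 - 192.168.255.255)
Public (not in any RFC 1918 range)


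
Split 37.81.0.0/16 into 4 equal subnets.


New prefix = 16 + 2 = 18
Each subnet has 16384 addresses
  37.81.0.0/18
  37.81.64.0/18
  37.81.128.0/18
  37.81.192.0/18
Subnets: 37.81.0.0/18, 37.81.64.0/18, 37.81.128.0/18, 37.81.192.0/18


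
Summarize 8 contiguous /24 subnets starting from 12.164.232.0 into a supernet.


Original prefix: /24
Number of subnets: 8 = 2^3
New prefix = 24 - 3 = 21
Supernet: 12.164.232.0/21


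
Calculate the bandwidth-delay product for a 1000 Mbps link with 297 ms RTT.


BDP = bandwidth * RTT
= 1000 Mbps * 297 ms
= 1000 * 1e6 * 297 / 1000 bits
= 297000000 bits
= 37125000 bytes
= 36254.8828 KB
BDP = 297000000 bits (37125000 bytes)


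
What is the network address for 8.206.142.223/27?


IP:   00001000.11001110.10001110.11011111
Mask: 11111111.11111111.11111111.11100000
AND operation:
Net:  00001000.11001110.10001110.11000000
Network: 8.206.142.192/27


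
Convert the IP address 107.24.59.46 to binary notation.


107 = 01101011
24 = 00011000
59 = 00111011
46 = 00101110
Binary: 01101011.00011000.00111011.00101110


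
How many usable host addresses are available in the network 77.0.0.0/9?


Host bits = 32 - 9 = 23
Total addresses = 2^23 = 8388608
Usable = total - 2 (network and broadcast)
Usable hosts: 8388606


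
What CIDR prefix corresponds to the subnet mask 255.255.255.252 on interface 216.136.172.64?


Binary: 11111111.11111111.11111111.11111100
Count leading 1s
Prefix: /30


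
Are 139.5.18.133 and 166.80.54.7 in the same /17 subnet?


Mask: 255.255.128.0
139.5.18.133 AND mask = 139.5.0.0
166.80.54.7 AND mask = 166.80.0.0
No, different subnets (139.5.0.0 vs 166.80.0.0)


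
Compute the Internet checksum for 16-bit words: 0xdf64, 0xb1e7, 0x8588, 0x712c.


Sum all words (with carry folding):
+ 0xdf64 = 0xdf64
+ 0xb1e7 = 0x914c
+ 0x8588 = 0x16d5
+ 0x712c = 0x8801
One's complement: ~0x8801
Checksum = 0x77fe


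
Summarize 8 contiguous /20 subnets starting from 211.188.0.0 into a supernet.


Original prefix: /20
Number of subnets: 8 = 2^3
New prefix = 20 - 3 = 17
Supernet: 211.188.0.0/17


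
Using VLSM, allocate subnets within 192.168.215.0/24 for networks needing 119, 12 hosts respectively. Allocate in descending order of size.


119 hosts -> /25 (126 usable): 192.168.215.0/25
12 hosts -> /28 (14 usable): 192.168.215.128/28
Allocation: 192.168.215.0/25 (119 hosts, 126 usable); 192.168.215.128/28 (12 hosts, 14 usable)


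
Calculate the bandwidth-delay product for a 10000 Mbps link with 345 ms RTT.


BDP = bandwidth * RTT
= 10000 Mbps * 345 ms
= 10000 * 1e6 * 345 / 1000 bits
= 3450000000 bits
= 431250000 bytes
= 421142.5781 KB
BDP = 3450000000 bits (431250000 bytes)


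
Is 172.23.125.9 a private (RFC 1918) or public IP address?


RFC 1918 private ranges:
  10.0.0.0/8 (10.0.0.0 - 10.255.255.255)
  172.16.0.0/12 (172.16.0.0 - 172.31.255.255)
  192.168.0.0/16 (192.168.0.0 - 192.168.255.255)
Private (in 172.16.0.0/12)


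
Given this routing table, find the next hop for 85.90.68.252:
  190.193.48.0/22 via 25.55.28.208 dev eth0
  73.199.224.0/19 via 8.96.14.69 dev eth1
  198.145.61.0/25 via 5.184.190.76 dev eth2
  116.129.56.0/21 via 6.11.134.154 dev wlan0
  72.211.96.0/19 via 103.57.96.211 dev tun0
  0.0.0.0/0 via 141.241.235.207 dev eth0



Longest prefix match for 85.90.68.252:
  /22 190.193.48.0: no
  /19 73.199.224.0: no
  /25 198.145.61.0: no
  /21 116.129.56.0: no
  /19 72.211.96.0: no
  /0 0.0.0.0: MATCH
Selected: next-hop 141.241.235.207 via eth0 (matched /0)


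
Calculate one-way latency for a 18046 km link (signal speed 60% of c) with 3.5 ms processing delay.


Speed = 0.6 * 3e5 km/s = 180000 km/s
Propagation delay = 18046 / 180000 = 0.1003 s = 100.2556 ms
Processing delay = 3.5 ms
Total one-way latency = 103.7556 ms


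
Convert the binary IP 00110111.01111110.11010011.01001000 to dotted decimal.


00110111 = 55
01111110 = 126
11010011 = 211
01001000 = 72
IP: 55.126.211.72


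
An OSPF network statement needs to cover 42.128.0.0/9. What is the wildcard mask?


Subnet mask: 255.128.0.0
Wildcard = 255.255.255.255 - subnet mask
255 - 255 = 0
255 - 128 = 127
255 - 0 = 255
255 - 0 = 255
Wildcard: 0.127.255.255


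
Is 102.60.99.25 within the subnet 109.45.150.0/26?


Subnet network: 109.45.150.0
Test IP AND mask: 102.60.99.0
No, 102.60.99.25 is not in 109.45.150.0/26


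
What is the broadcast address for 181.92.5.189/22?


Network: 181.92.4.0/22
Host bits = 10
Set all host bits to 1:
Broadcast: 181.92.7.255


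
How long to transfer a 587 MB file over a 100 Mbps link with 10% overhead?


Effective throughput = 100 * (1 - 10/100) = 90 Mbps
File size in Mb = 587 * 8 = 4696 Mb
Time = 4696 / 90
Time = 52.1778 seconds


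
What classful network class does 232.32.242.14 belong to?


First octet: 232
Binary: 11101000
1110xxxx -> Class D (224-239)
Class D (multicast), default mask N/A


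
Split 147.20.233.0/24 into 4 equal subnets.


New prefix = 24 + 2 = 26
Each subnet has 64 addresses
  147.20.233.0/26
  147.20.233.64/26
  147.20.233.128/26
  147.20.233.192/26
Subnets: 147.20.233.0/26, 147.20.233.64/26, 147.20.233.128/26, 147.20.233.192/26


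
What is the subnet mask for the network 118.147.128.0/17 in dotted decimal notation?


/17 means 17 network bits, 15 host bits
Binary: 11111111111111111000000000000000
Mask: 255.255.128.0


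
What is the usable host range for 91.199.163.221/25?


Network: 91.199.163.128
Broadcast: 91.199.163.255
First usable = network + 1
Last usable = broadcast - 1
Range: 91.199.163.129 to 91.199.163.254


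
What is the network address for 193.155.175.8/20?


IP:   11000001.10011011.10101111.00001000
Mask: 11111111.11111111.11110000.00000000
AND operation:
Net:  11000001.10011011.10100000.00000000
Network: 193.155.160.0/20


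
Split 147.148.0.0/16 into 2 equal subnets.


New prefix = 16 + 1 = 17
Each subnet has 32768 addresses
  147.148.0.0/17
  147.148.128.0/17
Subnets: 147.148.0.0/17, 147.148.128.0/17


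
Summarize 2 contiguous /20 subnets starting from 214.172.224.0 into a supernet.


Original prefix: /20
Number of subnets: 2 = 2^1
New prefix = 20 - 1 = 19
Supernet: 214.172.224.0/19


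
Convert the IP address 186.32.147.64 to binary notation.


186 = 10111010
32 = 00100000
147 = 10010011
64 = 01000000
Binary: 10111010.00100000.10010011.01000000


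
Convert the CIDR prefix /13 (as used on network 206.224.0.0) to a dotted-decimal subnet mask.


/13 means 13 network bits, 19 host bits
Binary: 11111111111110000000000000000000
Mask: 255.248.0.0


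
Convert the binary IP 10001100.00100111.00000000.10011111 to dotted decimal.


10001100 = 140
00100111 = 39
00000000 = 0
10011111 = 159
IP: 140.39.0.159


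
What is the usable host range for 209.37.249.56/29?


Network: 209.37.249.56
Broadcast: 209.37.249.63
First usable = network + 1
Last usable = broadcast - 1
Range: 209.37.249.57 to 209.37.249.62


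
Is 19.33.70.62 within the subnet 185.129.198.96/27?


Subnet network: 185.129.198.96
Test IP AND mask: 19.33.70.32
No, 19.33.70.62 is not in 185.129.198.96/27


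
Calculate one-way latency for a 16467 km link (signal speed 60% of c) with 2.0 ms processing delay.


Speed = 0.6 * 3e5 km/s = 180000 km/s
Propagation delay = 16467 / 180000 = 0.0915 s = 91.4833 ms
Processing delay = 2.0 ms
Total one-way latency = 93.4833 ms


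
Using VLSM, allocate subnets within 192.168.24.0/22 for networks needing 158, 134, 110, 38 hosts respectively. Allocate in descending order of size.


158 hosts -> /24 (254 usable): 192.168.24.0/24
134 hosts -> /24 (254 usable): 192.168.25.0/24
110 hosts -> /25 (126 usable): 192.168.26.0/25
38 hosts -> /26 (62 usable): 192.168.26.128/26
Allocation: 192.168.24.0/24 (158 hosts, 254 usable); 192.168.25.0/24 (134 hosts, 254 usable); 192.168.26.0/25 (110 hosts, 126 usable); 192.168.26.128/26 (38 hosts, 62 usable)


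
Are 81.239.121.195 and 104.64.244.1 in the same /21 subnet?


Mask: 255.255.248.0
81.239.121.195 AND mask = 81.239.120.0
104.64.244.1 AND mask = 104.64.240.0
No, different subnets (81.239.120.0 vs 104.64.240.0)


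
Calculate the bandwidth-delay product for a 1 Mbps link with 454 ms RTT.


BDP = bandwidth * RTT
= 1 Mbps * 454 ms
= 1 * 1e6 * 454 / 1000 bits
= 454000 bits
= 56750 bytes
= 55.4199 KB
BDP = 454000 bits (56750 bytes)


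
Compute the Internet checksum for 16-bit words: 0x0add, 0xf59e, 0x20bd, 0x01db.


Sum all words (with carry folding):
+ 0x0add = 0x0add
+ 0xf59e = 0x007c
+ 0x20bd = 0x2139
+ 0x01db = 0x2314
One's complement: ~0x2314
Checksum = 0xdceb


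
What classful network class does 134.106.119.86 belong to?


First octet: 134
Binary: 10000110
10xxxxxx -> Class B (128-191)
Class B, default mask 255.255.0.0 (/16)


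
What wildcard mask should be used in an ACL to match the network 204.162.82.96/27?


Subnet mask: 255.255.255.224
Wildcard = 255.255.255.255 - subnet mask
255 - 255 = 0
255 - 255 = 0
255 - 255 = 0
255 - 224 = 31
Wildcard: 0.0.0.31


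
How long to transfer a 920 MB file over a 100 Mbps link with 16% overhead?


Effective throughput = 100 * (1 - 16/100) = 84 Mbps
File size in Mb = 920 * 8 = 7360 Mb
Time = 7360 / 84
Time = 87.619 seconds


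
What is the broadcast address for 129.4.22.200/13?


Network: 129.0.0.0/13
Host bits = 19
Set all host bits to 1:
Broadcast: 129.7.255.255


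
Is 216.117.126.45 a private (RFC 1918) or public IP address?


RFC 1918 private ranges:
  10.0.0.0/8 (10.0.0.0 - 10.255.255.255)
  172.16.0.0/12 (172.16.0.0 - 172.31.255.255)
  192.168.0.0/16 (192.168.0.0 - 192.168.255.255)
Public (not in any RFC 1918 range)


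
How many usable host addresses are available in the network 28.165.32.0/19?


Host bits = 32 - 19 = 13
Total addresses = 2^13 = 8192
Usable = total - 2 (network and broadcast)
Usable hosts: 8190


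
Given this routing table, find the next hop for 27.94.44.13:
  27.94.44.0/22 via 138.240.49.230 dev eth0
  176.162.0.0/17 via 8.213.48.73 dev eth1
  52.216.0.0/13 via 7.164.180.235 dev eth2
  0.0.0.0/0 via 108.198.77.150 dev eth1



Longest prefix match for 27.94.44.13:
  /22 27.94.44.0: MATCH
  /17 176.162.0.0: no
  /13 52.216.0.0: no
  /0 0.0.0.0: MATCH
Selected: next-hop 138.240.49.230 via eth0 (matched /22)


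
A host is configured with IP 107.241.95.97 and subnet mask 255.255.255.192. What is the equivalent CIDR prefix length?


Binary: 11111111.11111111.11111111.11000000
Count leading 1s
Prefix: /26


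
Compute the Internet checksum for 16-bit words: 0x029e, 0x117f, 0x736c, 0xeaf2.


Sum all words (with carry folding):
+ 0x029e = 0x029e
+ 0x117f = 0x141d
+ 0x736c = 0x8789
+ 0xeaf2 = 0x727c
One's complement: ~0x727c
Checksum = 0x8d83


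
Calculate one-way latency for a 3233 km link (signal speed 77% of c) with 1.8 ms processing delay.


Speed = 0.77 * 3e5 km/s = 231000 km/s
Propagation delay = 3233 / 231000 = 0.014 s = 13.9957 ms
Processing delay = 1.8 ms
Total one-way latency = 15.7957 ms


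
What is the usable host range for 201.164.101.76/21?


Network: 201.164.96.0
Broadcast: 201.164.103.255
First usable = network + 1
Last usable = broadcast - 1
Range: 201.164.96.1 to 201.164.103.254


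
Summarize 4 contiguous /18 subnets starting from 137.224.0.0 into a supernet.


Original prefix: /18
Number of subnets: 4 = 2^2
New prefix = 18 - 2 = 16
Supernet: 137.224.0.0/16


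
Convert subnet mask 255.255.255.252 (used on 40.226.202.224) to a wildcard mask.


Subnet mask: 255.255.255.252
Wildcard = 255.255.255.255 - subnet mask
255 - 255 = 0
255 - 255 = 0
255 - 255 = 0
255 - 252 = 3
Wildcard: 0.0.0.3


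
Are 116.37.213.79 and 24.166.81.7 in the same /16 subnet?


Mask: 255.255.0.0
116.37.213.79 AND mask = 116.37.0.0
24.166.81.7 AND mask = 24.166.0.0
No, different subnets (116.37.0.0 vs 24.166.0.0)


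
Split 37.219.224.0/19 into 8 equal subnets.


New prefix = 19 + 3 = 22
Each subnet has 1024 addresses
  37.219.224.0/22
  37.219.228.0/22
  37.219.232.0/22
  37.219.236.0/22
  37.219.240.0/22
  37.219.244.0/22
  37.219.248.0/22
  37.219.252.0/22
Subnets: 37.219.224.0/22, 37.219.228.0/22, 37.219.232.0/22, 37.219.236.0/22, 37.219.240.0/22, 37.219.244.0/22, 37.219.248.0/22, 37.219.252.0/22


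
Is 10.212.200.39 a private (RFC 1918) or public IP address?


RFC 1918 private ranges:
  10.0.0.0/8 (10.0.0.0 - 10.255.255.255)
  172.16.0.0/12 (172.16.0.0 - 172.31.255.255)
  192.168.0.0/16 (192.168.0.0 - 192.168.255.255)
Private (in 10.0.0.0/8)


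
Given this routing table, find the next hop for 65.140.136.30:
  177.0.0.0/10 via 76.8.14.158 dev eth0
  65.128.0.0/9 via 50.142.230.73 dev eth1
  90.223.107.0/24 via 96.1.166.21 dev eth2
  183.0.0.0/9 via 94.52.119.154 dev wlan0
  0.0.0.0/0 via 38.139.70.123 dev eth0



Longest prefix match for 65.140.136.30:
  /10 177.0.0.0: no
  /9 65.128.0.0: MATCH
  /24 90.223.107.0: no
  /9 183.0.0.0: no
  /0 0.0.0.0: MATCH
Selected: next-hop 50.142.230.73 via eth1 (matched /9)


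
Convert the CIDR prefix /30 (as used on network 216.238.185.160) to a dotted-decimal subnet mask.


/30 means 30 network bits, 2 host bits
Binary: 11111111111111111111111111111100
Mask: 255.255.255.252


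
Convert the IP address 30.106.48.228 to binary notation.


30 = 00011110
106 = 01101010
48 = 00110000
228 = 11100100
Binary: 00011110.01101010.00110000.11100100


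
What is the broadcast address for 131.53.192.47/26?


Network: 131.53.192.0/26
Host bits = 6
Set all host bits to 1:
Broadcast: 131.53.192.63


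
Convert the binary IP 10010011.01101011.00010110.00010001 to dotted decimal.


10010011 = 147
01101011 = 107
00010110 = 22
00010001 = 17
IP: 147.107.22.17


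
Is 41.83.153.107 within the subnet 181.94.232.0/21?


Subnet network: 181.94.232.0
Test IP AND mask: 41.83.152.0
No, 41.83.153.107 is not in 181.94.232.0/21


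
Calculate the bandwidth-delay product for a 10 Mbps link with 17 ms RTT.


BDP = bandwidth * RTT
= 10 Mbps * 17 ms
= 10 * 1e6 * 17 / 1000 bits
= 170000 bits
= 21250 bytes
= 20.752 KB
BDP = 170000 bits (21250 bytes)


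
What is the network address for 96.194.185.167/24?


IP:   01100000.11000010.10111001.10100111
Mask: 11111111.11111111.11111111.00000000
AND operation:
Net:  01100000.11000010.10111001.00000000
Network: 96.194.185.0/24


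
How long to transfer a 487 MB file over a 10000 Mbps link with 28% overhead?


Effective throughput = 10000 * (1 - 28/100) = 7200 Mbps
File size in Mb = 487 * 8 = 3896 Mb
Time = 3896 / 7200
Time = 0.5411 seconds


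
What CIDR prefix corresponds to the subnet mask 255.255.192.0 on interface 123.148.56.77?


Binary: 11111111.11111111.11000000.00000000
Count leading 1s
Prefix: /18


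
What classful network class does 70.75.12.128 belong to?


First octet: 70
Binary: 01000110
0xxxxxxx -> Class A (1-126)
Class A, default mask 255.0.0.0 (/8)


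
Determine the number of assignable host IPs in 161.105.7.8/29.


Host bits = 32 - 29 = 3
Total addresses = 2^3 = 8
Usable = total - 2 (network and broadcast)
Usable hosts: 6


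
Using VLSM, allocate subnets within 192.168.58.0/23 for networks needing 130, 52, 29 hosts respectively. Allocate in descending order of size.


130 hosts -> /24 (254 usable): 192.168.58.0/24
52 hosts -> /26 (62 usable): 192.168.59.0/26
29 hosts -> /27 (30 usable): 192.168.59.64/27
Allocation: 192.168.58.0/24 (130 hosts, 254 usable); 192.168.59.0/26 (52 hosts, 62 usable); 192.168.59.64/27 (29 hosts, 30 usable)


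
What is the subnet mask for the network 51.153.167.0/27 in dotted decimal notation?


/27 means 27 network bits, 5 host bits
Binary: 11111111111111111111111111100000
Mask: 255.255.255.224


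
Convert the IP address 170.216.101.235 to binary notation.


170 = 10101010
216 = 11011000
101 = 01100101
235 = 11101011
Binary: 10101010.11011000.01100101.11101011


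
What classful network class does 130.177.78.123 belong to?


First octet: 130
Binary: 10000010
10xxxxxx -> Class B (128-191)
Class B, default mask 255.255.0.0 (/16)


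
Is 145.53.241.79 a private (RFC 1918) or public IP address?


RFC 1918 private ranges:
  10.0.0.0/8 (10.0.0.0 - 10.255.255.255)
  172.16.0.0/12 (172.16.0.0 - 172.31.255.255)
  192.168.0.0/16 (192.168.0.0 - 192.168.255.255)
Public (not in any RFC 1918 range)


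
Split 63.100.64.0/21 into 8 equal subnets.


New prefix = 21 + 3 = 24
Each subnet has 256 addresses
  63.100.64.0/24
  63.100.65.0/24
  63.100.66.0/24
  63.100.67.0/24
  63.100.68.0/24
  63.100.69.0/24
  63.100.70.0/24
  63.100.71.0/24
Subnets: 63.100.64.0/24, 63.100.65.0/24, 63.100.66.0/24, 63.100.67.0/24, 63.100.68.0/24, 63.100.69.0/24, 63.100.70.0/24, 63.100.71.0/24


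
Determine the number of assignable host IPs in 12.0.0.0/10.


Host bits = 32 - 10 = 22
Total addresses = 2^22 = 4194304
Usable = total - 2 (network and broadcast)
Usable hosts: 4194302


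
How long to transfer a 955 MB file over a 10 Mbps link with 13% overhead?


Effective throughput = 10 * (1 - 13/100) = 8.7 Mbps
File size in Mb = 955 * 8 = 7640 Mb
Time = 7640 / 8.7
Time = 878.1609 seconds


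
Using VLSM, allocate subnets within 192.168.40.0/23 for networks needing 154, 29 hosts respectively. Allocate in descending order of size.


154 hosts -> /24 (254 usable): 192.168.40.0/24
29 hosts -> /27 (30 usable): 192.168.41.0/27
Allocation: 192.168.40.0/24 (154 hosts, 254 usable); 192.168.41.0/27 (29 hosts, 30 usable)


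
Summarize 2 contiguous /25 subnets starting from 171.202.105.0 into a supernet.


Original prefix: /25
Number of subnets: 2 = 2^1
New prefix = 25 - 1 = 24
Supernet: 171.202.105.0/24


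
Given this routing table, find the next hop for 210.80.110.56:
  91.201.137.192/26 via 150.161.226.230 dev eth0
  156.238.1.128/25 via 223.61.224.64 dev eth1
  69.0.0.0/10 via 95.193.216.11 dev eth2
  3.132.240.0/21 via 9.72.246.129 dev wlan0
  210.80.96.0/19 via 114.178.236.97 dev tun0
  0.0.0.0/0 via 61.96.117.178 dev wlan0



Longest prefix match for 210.80.110.56:
  /26 91.201.137.192: no
  /25 156.238.1.128: no
  /10 69.0.0.0: no
  /21 3.132.240.0: no
  /19 210.80.96.0: MATCH
  /0 0.0.0.0: MATCH
Selected: next-hop 114.178.236.97 via tun0 (matched /19)


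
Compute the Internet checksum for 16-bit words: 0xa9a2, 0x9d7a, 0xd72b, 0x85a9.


Sum all words (with carry folding):
+ 0xa9a2 = 0xa9a2
+ 0x9d7a = 0x471d
+ 0xd72b = 0x1e49
+ 0x85a9 = 0xa3f2
One's complement: ~0xa3f2
Checksum = 0x5c0d


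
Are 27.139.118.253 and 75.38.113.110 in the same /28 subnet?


Mask: 255.255.255.240
27.139.118.253 AND mask = 27.139.118.240
75.38.113.110 AND mask = 75.38.113.96
No, different subnets (27.139.118.240 vs 75.38.113.96)


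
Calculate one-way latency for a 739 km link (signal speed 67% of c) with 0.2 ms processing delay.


Speed = 0.67 * 3e5 km/s = 201000 km/s
Propagation delay = 739 / 201000 = 0.0037 s = 3.6766 ms
Processing delay = 0.2 ms
Total one-way latency = 3.8766 ms


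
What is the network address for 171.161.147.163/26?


IP:   10101011.10100001.10010011.10100011
Mask: 11111111.11111111.11111111.11000000
AND operation:
Net:  10101011.10100001.10010011.10000000
Network: 171.161.147.128/26


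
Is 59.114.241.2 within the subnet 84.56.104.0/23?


Subnet network: 84.56.104.0
Test IP AND mask: 59.114.240.0
No, 59.114.241.2 is not in 84.56.104.0/23


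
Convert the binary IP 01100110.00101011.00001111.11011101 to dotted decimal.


01100110 = 102
00101011 = 43
00001111 = 15
11011101 = 221
IP: 102.43.15.221


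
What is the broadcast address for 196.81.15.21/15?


Network: 196.80.0.0/15
Host bits = 17
Set all host bits to 1:
Broadcast: 196.81.255.255


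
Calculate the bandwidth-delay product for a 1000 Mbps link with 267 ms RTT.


BDP = bandwidth * RTT
= 1000 Mbps * 267 ms
= 1000 * 1e6 * 267 / 1000 bits
= 267000000 bits
= 33375000 bytes
= 32592.7734 KB
BDP = 267000000 bits (33375000 bytes)


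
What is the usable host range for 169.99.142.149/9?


Network: 169.0.0.0
Broadcast: 169.127.255.255
First usable = network + 1
Last usable = broadcast - 1
Range: 169.0.0.1 to 169.127.255.254


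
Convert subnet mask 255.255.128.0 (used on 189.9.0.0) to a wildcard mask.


Subnet mask: 255.255.128.0
Wildcard = 255.255.255.255 - subnet mask
255 - 255 = 0
255 - 255 = 0
255 - 128 = 127
255 - 0 = 255
Wildcard: 0.0.127.255


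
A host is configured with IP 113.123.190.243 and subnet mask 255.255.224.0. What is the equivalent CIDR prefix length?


Binary: 11111111.11111111.11100000.00000000
Count leading 1s
Prefix: /19


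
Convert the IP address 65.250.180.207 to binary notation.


65 = 01000001
250 = 11111010
180 = 10110100
207 = 11001111
Binary: 01000001.11111010.10110100.11001111


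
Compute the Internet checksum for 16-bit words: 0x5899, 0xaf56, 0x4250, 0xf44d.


Sum all words (with carry folding):
+ 0x5899 = 0x5899
+ 0xaf56 = 0x07f0
+ 0x4250 = 0x4a40
+ 0xf44d = 0x3e8e
One's complement: ~0x3e8e
Checksum = 0xc171


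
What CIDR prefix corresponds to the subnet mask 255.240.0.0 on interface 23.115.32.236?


Binary: 11111111.11110000.00000000.00000000
Count leading 1s
Prefix: /12


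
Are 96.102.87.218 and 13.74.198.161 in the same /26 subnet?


Mask: 255.255.255.192
96.102.87.218 AND mask = 96.102.87.192
13.74.198.161 AND mask = 13.74.198.128
No, different subnets (96.102.87.192 vs 13.74.198.128)


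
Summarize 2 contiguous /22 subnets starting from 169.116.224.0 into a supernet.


Original prefix: /22
Number of subnets: 2 = 2^1
New prefix = 22 - 1 = 21
Supernet: 169.116.224.0/21


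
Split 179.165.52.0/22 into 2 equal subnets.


New prefix = 22 + 1 = 23
Each subnet has 512 addresses
  179.165.52.0/23
  179.165.54.0/23
Subnets: 179.165.52.0/23, 179.165.54.0/23


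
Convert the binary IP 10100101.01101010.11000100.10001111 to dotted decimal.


10100101 = 165
01101010 = 106
11000100 = 196
10001111 = 143
IP: 165.106.196.143


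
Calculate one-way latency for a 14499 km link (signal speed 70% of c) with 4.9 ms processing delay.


Speed = 0.7 * 3e5 km/s = 210000 km/s
Propagation delay = 14499 / 210000 = 0.069 s = 69.0429 ms
Processing delay = 4.9 ms
Total one-way latency = 73.9429 ms


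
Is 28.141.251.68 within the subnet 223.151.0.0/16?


Subnet network: 223.151.0.0
Test IP AND mask: 28.141.0.0
No, 28.141.251.68 is not in 223.151.0.0/16


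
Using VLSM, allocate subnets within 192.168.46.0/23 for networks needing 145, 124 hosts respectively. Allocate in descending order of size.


145 hosts -> /24 (254 usable): 192.168.46.0/24
124 hosts -> /25 (126 usable): 192.168.47.0/25
Allocation: 192.168.46.0/24 (145 hosts, 254 usable); 192.168.47.0/25 (124 hosts, 126 usable)


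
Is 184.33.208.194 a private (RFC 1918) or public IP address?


RFC 1918 private ranges:
  10.0.0.0/8 (10.0.0.0 - 10.255.255.255)
  172.16.0.0/12 (172.16.0.0 - 172.31.255.255)
  192.168.0.0/16 (192.168.0.0 - 192.168.255.255)
Public (not in any RFC 1918 range)


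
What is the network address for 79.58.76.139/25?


IP:   01001111.00111010.01001100.10001011
Mask: 11111111.11111111.11111111.10000000
AND operation:
Net:  01001111.00111010.01001100.10000000
Network: 79.58.76.128/25


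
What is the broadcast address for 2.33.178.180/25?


Network: 2.33.178.128/25
Host bits = 7
Set all host bits to 1:
Broadcast: 2.33.178.255


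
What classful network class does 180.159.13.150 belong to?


First octet: 180
Binary: 10110100
10xxxxxx -> Class B (128-191)
Class B, default mask 255.255.0.0 (/16)


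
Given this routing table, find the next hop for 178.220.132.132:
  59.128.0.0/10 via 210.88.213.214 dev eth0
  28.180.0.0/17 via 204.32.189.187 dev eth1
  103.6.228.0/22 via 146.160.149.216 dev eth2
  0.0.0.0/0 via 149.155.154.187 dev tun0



Longest prefix match for 178.220.132.132:
  /10 59.128.0.0: no
  /17 28.180.0.0: no
  /22 103.6.228.0: no
  /0 0.0.0.0: MATCH
Selected: next-hop 149.155.154.187 via tun0 (matched /0)


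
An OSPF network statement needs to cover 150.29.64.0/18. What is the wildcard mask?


Subnet mask: 255.255.192.0
Wildcard = 255.255.255.255 - subnet mask
255 - 255 = 0
255 - 255 = 0
255 - 192 = 63
255 - 0 = 255
Wildcard: 0.0.63.255


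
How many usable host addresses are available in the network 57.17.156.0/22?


Host bits = 32 - 22 = 10
Total addresses = 2^10 = 1024
Usable = total - 2 (network and broadcast)
Usable hosts: 1022


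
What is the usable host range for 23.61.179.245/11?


Network: 23.32.0.0
Broadcast: 23.63.255.255
First usable = network + 1
Last usable = broadcast - 1
Range: 23.32.0.1 to 23.63.255.254


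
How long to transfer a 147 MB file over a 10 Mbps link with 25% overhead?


Effective throughput = 10 * (1 - 25/100) = 7.5 Mbps
File size in Mb = 147 * 8 = 1176 Mb
Time = 1176 / 7.5
Time = 156.8 seconds


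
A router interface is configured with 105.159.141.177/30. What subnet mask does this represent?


/30 means 30 network bits, 2 host bits
Binary: 11111111111111111111111111111100
Mask: 255.255.255.252


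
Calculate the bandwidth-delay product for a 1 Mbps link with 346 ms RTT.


BDP = bandwidth * RTT
= 1 Mbps * 346 ms
= 1 * 1e6 * 346 / 1000 bits
= 346000 bits
= 43250 bytes
= 42.2363 KB
BDP = 346000 bits (43250 bytes)


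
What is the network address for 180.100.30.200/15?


IP:   10110100.01100100.00011110.11001000
Mask: 11111111.11111110.00000000.00000000
AND operation:
Net:  10110100.01100100.00000000.00000000
Network: 180.100.0.0/15


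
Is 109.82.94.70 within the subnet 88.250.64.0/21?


Subnet network: 88.250.64.0
Test IP AND mask: 109.82.88.0
No, 109.82.94.70 is not in 88.250.64.0/21


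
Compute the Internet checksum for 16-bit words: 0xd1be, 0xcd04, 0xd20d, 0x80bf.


Sum all words (with carry folding):
+ 0xd1be = 0xd1be
+ 0xcd04 = 0x9ec3
+ 0xd20d = 0x70d1
+ 0x80bf = 0xf190
One's complement: ~0xf190
Checksum = 0x0e6f


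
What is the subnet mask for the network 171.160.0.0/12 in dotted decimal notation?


/12 means 12 network bits, 20 host bits
Binary: 11111111111100000000000000000000
Mask: 255.240.0.0


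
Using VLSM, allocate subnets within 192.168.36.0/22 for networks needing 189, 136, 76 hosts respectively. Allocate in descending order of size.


189 hosts -> /24 (254 usable): 192.168.36.0/24
136 hosts -> /24 (254 usable): 192.168.37.0/24
76 hosts -> /25 (126 usable): 192.168.38.0/25
Allocation: 192.168.36.0/24 (189 hosts, 254 usable); 192.168.37.0/24 (136 hosts, 254 usable); 192.168.38.0/25 (76 hosts, 126 usable)


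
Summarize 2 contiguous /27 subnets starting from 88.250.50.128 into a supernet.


Original prefix: /27
Number of subnets: 2 = 2^1
New prefix = 27 - 1 = 26
Supernet: 88.250.50.128/26


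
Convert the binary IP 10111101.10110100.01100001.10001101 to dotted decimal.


10111101 = 189
10110100 = 180
01100001 = 97
10001101 = 141
IP: 189.180.97.141


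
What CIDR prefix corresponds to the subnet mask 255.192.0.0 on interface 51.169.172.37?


Binary: 11111111.11000000.00000000.00000000
Count leading 1s
Prefix: /10


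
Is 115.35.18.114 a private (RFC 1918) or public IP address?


RFC 1918 private ranges:
  10.0.0.0/8 (10.0.0.0 - 10.255.255.255)
  172.16.0.0/12 (172.16.0.0 - 172.31.255.255)
  192.168.0.0/16 (192.168.0.0 - 192.168.255.255)
Public (not in any RFC 1918 range)


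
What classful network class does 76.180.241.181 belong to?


First octet: 76
Binary: 01001100
0xxxxxxx -> Class A (1-126)
Class A, default mask 255.0.0.0 (/8)


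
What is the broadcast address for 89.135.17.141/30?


Network: 89.135.17.140/30
Host bits = 2
Set all host bits to 1:
Broadcast: 89.135.17.143


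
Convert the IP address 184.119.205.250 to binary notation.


184 = 10111000
119 = 01110111
205 = 11001101
250 = 11111010
Binary: 10111000.01110111.11001101.11111010


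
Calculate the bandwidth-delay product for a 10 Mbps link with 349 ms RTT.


BDP = bandwidth * RTT
= 10 Mbps * 349 ms
= 10 * 1e6 * 349 / 1000 bits
= 3490000 bits
= 436250 bytes
= 426.0254 KB
BDP = 3490000 bits (436250 bytes)


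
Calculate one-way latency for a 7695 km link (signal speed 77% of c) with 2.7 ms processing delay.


Speed = 0.77 * 3e5 km/s = 231000 km/s
Propagation delay = 7695 / 231000 = 0.0333 s = 33.3117 ms
Processing delay = 2.7 ms
Total one-way latency = 36.0117 ms


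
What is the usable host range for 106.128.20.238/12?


Network: 106.128.0.0
Broadcast: 106.143.255.255
First usable = network + 1
Last usable = broadcast - 1
Range: 106.128.0.1 to 106.143.255.254


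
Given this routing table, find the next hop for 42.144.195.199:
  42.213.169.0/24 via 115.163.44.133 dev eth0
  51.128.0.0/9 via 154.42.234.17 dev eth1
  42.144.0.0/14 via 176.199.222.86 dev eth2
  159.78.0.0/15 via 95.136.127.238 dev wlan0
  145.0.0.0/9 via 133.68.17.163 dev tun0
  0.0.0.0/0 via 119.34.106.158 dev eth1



Longest prefix match for 42.144.195.199:
  /24 42.213.169.0: no
  /9 51.128.0.0: no
  /14 42.144.0.0: MATCH
  /15 159.78.0.0: no
  /9 145.0.0.0: no
  /0 0.0.0.0: MATCH
Selected: next-hop 176.199.222.86 via eth2 (matched /14)


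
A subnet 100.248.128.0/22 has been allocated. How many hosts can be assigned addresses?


Host bits = 32 - 22 = 10
Total addresses = 2^10 = 1024
Usable = total - 2 (network and broadcast)
Usable hosts: 1022


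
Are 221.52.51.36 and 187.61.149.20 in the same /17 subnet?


Mask: 255.255.128.0
221.52.51.36 AND mask = 221.52.0.0
187.61.149.20 AND mask = 187.61.128.0
No, different subnets (221.52.0.0 vs 187.61.128.0)


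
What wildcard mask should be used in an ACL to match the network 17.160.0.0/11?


Subnet mask: 255.224.0.0
Wildcard = 255.255.255.255 - subnet mask
255 - 255 = 0
255 - 224 = 31
255 - 0 = 255
255 - 0 = 255
Wildcard: 0.31.255.255


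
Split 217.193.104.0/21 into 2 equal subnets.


New prefix = 21 + 1 = 22
Each subnet has 1024 addresses
  217.193.104.0/22
  217.193.108.0/22
Subnets: 217.193.104.0/22, 217.193.108.0/22


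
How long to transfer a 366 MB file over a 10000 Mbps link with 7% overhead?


Effective throughput = 10000 * (1 - 7/100) = 9300 Mbps
File size in Mb = 366 * 8 = 2928 Mb
Time = 2928 / 9300
Time = 0.3148 seconds


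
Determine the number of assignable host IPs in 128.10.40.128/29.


Host bits = 32 - 29 = 3
Total addresses = 2^3 = 8
Usable = total - 2 (network and broadcast)
Usable hosts: 6


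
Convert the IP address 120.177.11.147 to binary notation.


120 = 01111000
177 = 10110001
11 = 00001011
147 = 10010011
Binary: 01111000.10110001.00001011.10010011


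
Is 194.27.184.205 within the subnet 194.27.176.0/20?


Subnet network: 194.27.176.0
Test IP AND mask: 194.27.176.0
Yes, 194.27.184.205 is in 194.27.176.0/20


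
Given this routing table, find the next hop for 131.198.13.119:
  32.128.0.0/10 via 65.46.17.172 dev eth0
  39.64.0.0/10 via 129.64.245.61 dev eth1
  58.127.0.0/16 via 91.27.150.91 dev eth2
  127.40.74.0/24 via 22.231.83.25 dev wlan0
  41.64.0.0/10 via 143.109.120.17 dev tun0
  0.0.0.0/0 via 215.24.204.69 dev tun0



Longest prefix match for 131.198.13.119:
  /10 32.128.0.0: no
  /10 39.64.0.0: no
  /16 58.127.0.0: no
  /24 127.40.74.0: no
  /10 41.64.0.0: no
  /0 0.0.0.0: MATCH
Selected: next-hop 215.24.204.69 via tun0 (matched /0)


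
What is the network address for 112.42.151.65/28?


IP:   01110000.00101010.10010111.01000001
Mask: 11111111.11111111.11111111.11110000
AND operation:
Net:  01110000.00101010.10010111.01000000
Network: 112.42.151.64/28


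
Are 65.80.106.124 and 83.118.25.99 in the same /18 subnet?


Mask: 255.255.192.0
65.80.106.124 AND mask = 65.80.64.0
83.118.25.99 AND mask = 83.118.0.0
No, different subnets (65.80.64.0 vs 83.118.0.0)


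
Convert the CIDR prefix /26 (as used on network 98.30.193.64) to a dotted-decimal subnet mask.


/26 means 26 network bits, 6 host bits
Binary: 11111111111111111111111111000000
Mask: 255.255.255.192


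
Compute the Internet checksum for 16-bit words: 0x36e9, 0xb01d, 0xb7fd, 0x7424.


Sum all words (with carry folding):
+ 0x36e9 = 0x36e9
+ 0xb01d = 0xe706
+ 0xb7fd = 0x9f04
+ 0x7424 = 0x1329
One's complement: ~0x1329
Checksum = 0xecd6


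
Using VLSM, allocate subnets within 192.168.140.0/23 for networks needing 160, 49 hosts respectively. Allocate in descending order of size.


160 hosts -> /24 (254 usable): 192.168.140.0/24
49 hosts -> /26 (62 usable): 192.168.141.0/26
Allocation: 192.168.140.0/24 (160 hosts, 254 usable); 192.168.141.0/26 (49 hosts, 62 usable)


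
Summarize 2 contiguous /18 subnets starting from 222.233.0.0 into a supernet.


Original prefix: /18
Number of subnets: 2 = 2^1
New prefix = 18 - 1 = 17
Supernet: 222.233.0.0/17


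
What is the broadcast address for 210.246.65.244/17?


Network: 210.246.0.0/17
Host bits = 15
Set all host bits to 1:
Broadcast: 210.246.127.255


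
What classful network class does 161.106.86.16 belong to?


First octet: 161
Binary: 10100001
10xxxxxx -> Class B (128-191)
Class B, default mask 255.255.0.0 (/16)


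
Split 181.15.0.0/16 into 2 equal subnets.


New prefix = 16 + 1 = 17
Each subnet has 32768 addresses
  181.15.0.0/17
  181.15.128.0/17
Subnets: 181.15.0.0/17, 181.15.128.0/17


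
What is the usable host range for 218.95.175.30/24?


Network: 218.95.175.0
Broadcast: 218.95.175.255
First usable = network + 1
Last usable = broadcast - 1
Range: 218.95.175.1 to 218.95.175.254


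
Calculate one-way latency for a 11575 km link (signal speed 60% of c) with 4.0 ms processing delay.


Speed = 0.6 * 3e5 km/s = 180000 km/s
Propagation delay = 11575 / 180000 = 0.0643 s = 64.3056 ms
Processing delay = 4.0 ms
Total one-way latency = 68.3056 ms


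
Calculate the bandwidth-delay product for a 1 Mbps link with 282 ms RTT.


BDP = bandwidth * RTT
= 1 Mbps * 282 ms
= 1 * 1e6 * 282 / 1000 bits
= 282000 bits
= 35250 bytes
= 34.4238 KB
BDP = 282000 bits (35250 bytes)


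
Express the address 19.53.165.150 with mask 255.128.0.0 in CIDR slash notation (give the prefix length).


Binary: 11111111.10000000.00000000.00000000
Count leading 1s
Prefix: /9


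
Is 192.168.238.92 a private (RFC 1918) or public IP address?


RFC 1918 private ranges:
  10.0.0.0/8 (10.0.0.0 - 10.255.255.255)
  172.16.0.0/12 (172.16.0.0 - 172.31.255.255)
  192.168.0.0/16 (192.168.0.0 - 192.168.255.255)
Private (in 192.168.0.0/16)


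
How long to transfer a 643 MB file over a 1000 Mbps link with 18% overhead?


Effective throughput = 1000 * (1 - 18/100) = 820.0 Mbps
File size in Mb = 643 * 8 = 5144 Mb
Time = 5144 / 820.0
Time = 6.2732 seconds


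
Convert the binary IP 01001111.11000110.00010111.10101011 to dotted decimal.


01001111 = 79
11000110 = 198
00010111 = 23
10101011 = 171
IP: 79.198.23.171


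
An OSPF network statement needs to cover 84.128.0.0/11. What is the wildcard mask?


Subnet mask: 255.224.0.0
Wildcard = 255.255.255.255 - subnet mask
255 - 255 = 0
255 - 224 = 31
255 - 0 = 255
255 - 0 = 255
Wildcard: 0.31.255.255


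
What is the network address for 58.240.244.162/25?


IP:   00111010.11110000.11110100.10100010
Mask: 11111111.11111111.11111111.10000000
AND operation:
Net:  00111010.11110000.11110100.10000000
Network: 58.240.244.128/25


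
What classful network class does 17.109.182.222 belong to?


First octet: 17
Binary: 00010001
0xxxxxxx -> Class A (1-126)
Class A, default mask 255.0.0.0 (/8)


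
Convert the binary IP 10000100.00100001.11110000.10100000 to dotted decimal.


10000100 = 132
00100001 = 33
11110000 = 240
10100000 = 160
IP: 132.33.240.160
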